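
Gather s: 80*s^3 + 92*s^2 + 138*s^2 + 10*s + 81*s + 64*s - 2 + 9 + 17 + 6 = 80*s^3 + 230*s^2 + 155*s + 30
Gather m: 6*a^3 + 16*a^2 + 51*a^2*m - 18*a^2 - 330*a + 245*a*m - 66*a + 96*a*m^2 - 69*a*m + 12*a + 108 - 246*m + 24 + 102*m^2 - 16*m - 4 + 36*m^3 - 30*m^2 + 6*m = 6*a^3 - 2*a^2 - 384*a + 36*m^3 + m^2*(96*a + 72) + m*(51*a^2 + 176*a - 256) + 128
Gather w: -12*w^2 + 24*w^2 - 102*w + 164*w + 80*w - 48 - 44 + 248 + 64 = 12*w^2 + 142*w + 220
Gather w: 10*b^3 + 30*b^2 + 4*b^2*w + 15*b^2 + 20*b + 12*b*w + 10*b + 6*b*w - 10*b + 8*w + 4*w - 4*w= 10*b^3 + 45*b^2 + 20*b + w*(4*b^2 + 18*b + 8)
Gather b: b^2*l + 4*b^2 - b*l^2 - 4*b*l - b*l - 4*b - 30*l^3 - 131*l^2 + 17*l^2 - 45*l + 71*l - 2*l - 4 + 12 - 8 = b^2*(l + 4) + b*(-l^2 - 5*l - 4) - 30*l^3 - 114*l^2 + 24*l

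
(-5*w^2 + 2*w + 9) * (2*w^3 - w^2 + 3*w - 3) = -10*w^5 + 9*w^4 + w^3 + 12*w^2 + 21*w - 27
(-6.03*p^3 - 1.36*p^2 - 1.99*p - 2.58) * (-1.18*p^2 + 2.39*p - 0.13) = 7.1154*p^5 - 12.8069*p^4 - 0.118300000000001*p^3 - 1.5349*p^2 - 5.9075*p + 0.3354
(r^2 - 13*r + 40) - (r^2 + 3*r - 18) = 58 - 16*r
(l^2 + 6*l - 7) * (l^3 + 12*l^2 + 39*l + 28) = l^5 + 18*l^4 + 104*l^3 + 178*l^2 - 105*l - 196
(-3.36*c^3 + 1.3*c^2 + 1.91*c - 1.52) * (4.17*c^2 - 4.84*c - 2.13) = -14.0112*c^5 + 21.6834*c^4 + 8.8295*c^3 - 18.3518*c^2 + 3.2885*c + 3.2376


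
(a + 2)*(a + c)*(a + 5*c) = a^3 + 6*a^2*c + 2*a^2 + 5*a*c^2 + 12*a*c + 10*c^2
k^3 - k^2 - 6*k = k*(k - 3)*(k + 2)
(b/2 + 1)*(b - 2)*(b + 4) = b^3/2 + 2*b^2 - 2*b - 8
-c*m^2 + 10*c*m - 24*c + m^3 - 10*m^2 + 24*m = (-c + m)*(m - 6)*(m - 4)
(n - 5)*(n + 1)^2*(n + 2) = n^4 - n^3 - 15*n^2 - 23*n - 10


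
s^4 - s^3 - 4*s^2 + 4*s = s*(s - 2)*(s - 1)*(s + 2)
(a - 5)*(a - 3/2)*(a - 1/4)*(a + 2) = a^4 - 19*a^3/4 - 35*a^2/8 + 131*a/8 - 15/4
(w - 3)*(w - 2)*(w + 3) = w^3 - 2*w^2 - 9*w + 18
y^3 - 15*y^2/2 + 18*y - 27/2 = (y - 3)^2*(y - 3/2)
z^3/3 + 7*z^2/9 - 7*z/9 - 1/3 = (z/3 + 1)*(z - 1)*(z + 1/3)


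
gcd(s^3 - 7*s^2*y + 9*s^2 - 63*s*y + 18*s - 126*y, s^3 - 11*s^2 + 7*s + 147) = s + 3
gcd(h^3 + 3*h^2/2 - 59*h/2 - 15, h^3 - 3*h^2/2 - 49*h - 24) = h^2 + 13*h/2 + 3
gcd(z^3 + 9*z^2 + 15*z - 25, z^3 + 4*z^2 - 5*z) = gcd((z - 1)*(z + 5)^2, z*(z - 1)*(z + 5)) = z^2 + 4*z - 5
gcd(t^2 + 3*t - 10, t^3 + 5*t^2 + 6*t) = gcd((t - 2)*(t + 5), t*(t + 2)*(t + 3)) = 1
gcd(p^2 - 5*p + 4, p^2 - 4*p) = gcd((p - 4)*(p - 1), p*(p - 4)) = p - 4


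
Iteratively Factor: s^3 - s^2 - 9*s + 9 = (s - 1)*(s^2 - 9) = (s - 3)*(s - 1)*(s + 3)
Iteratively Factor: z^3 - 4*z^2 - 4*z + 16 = (z + 2)*(z^2 - 6*z + 8) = (z - 4)*(z + 2)*(z - 2)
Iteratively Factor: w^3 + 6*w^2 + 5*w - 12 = (w - 1)*(w^2 + 7*w + 12) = (w - 1)*(w + 4)*(w + 3)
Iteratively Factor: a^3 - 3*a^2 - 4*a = (a + 1)*(a^2 - 4*a) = a*(a + 1)*(a - 4)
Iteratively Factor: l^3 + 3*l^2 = (l)*(l^2 + 3*l) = l*(l + 3)*(l)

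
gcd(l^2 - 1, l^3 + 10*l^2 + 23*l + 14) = l + 1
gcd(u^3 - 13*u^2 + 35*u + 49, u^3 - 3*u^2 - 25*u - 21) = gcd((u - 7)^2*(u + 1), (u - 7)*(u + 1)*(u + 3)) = u^2 - 6*u - 7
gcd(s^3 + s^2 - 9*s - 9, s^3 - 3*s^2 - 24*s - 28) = 1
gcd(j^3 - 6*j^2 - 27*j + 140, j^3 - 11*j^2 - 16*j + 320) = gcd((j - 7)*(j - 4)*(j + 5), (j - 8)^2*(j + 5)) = j + 5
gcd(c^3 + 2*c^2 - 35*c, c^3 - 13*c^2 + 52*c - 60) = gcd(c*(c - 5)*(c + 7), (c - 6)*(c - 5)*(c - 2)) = c - 5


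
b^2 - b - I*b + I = (b - 1)*(b - I)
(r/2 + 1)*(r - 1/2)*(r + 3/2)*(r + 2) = r^4/2 + 5*r^3/2 + 29*r^2/8 + r/2 - 3/2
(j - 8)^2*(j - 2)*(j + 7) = j^4 - 11*j^3 - 30*j^2 + 544*j - 896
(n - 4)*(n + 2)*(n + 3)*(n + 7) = n^4 + 8*n^3 - 7*n^2 - 122*n - 168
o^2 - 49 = (o - 7)*(o + 7)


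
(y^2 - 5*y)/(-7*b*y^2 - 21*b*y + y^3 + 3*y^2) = (5 - y)/(7*b*y + 21*b - y^2 - 3*y)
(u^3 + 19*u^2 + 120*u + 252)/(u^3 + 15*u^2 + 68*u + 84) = (u + 6)/(u + 2)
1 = 1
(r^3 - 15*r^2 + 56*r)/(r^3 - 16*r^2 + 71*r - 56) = r/(r - 1)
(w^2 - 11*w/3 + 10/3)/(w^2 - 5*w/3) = (w - 2)/w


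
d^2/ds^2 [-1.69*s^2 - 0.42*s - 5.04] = -3.38000000000000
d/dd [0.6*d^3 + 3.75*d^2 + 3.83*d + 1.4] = 1.8*d^2 + 7.5*d + 3.83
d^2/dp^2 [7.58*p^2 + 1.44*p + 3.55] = 15.1600000000000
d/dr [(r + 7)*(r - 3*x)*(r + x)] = 3*r^2 - 4*r*x + 14*r - 3*x^2 - 14*x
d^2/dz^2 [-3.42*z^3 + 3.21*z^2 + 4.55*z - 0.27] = 6.42 - 20.52*z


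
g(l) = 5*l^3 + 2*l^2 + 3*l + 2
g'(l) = 15*l^2 + 4*l + 3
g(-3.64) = -223.56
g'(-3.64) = 187.18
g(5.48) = 901.33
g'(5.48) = 475.38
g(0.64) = 6.05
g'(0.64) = 11.70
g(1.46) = 26.20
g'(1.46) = 40.81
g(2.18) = 69.85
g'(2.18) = 83.01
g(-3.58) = -212.52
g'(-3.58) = 180.93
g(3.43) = 237.59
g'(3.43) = 193.19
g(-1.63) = -19.23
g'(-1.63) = 36.33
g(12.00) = 8966.00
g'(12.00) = 2211.00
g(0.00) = 2.00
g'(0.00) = 3.00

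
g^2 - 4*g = g*(g - 4)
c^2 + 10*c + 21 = (c + 3)*(c + 7)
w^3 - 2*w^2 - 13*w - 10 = (w - 5)*(w + 1)*(w + 2)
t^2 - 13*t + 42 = (t - 7)*(t - 6)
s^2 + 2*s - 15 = (s - 3)*(s + 5)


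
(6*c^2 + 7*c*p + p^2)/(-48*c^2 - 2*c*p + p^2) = (c + p)/(-8*c + p)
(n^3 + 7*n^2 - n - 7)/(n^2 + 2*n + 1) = (n^2 + 6*n - 7)/(n + 1)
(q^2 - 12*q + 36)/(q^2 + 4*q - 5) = (q^2 - 12*q + 36)/(q^2 + 4*q - 5)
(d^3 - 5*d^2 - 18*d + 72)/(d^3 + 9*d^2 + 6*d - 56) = (d^2 - 9*d + 18)/(d^2 + 5*d - 14)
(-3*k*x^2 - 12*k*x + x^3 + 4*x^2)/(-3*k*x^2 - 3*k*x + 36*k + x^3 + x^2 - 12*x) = x/(x - 3)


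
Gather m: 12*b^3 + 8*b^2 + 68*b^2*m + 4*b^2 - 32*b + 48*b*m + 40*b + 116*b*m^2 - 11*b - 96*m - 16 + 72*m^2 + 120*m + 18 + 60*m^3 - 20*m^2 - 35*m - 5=12*b^3 + 12*b^2 - 3*b + 60*m^3 + m^2*(116*b + 52) + m*(68*b^2 + 48*b - 11) - 3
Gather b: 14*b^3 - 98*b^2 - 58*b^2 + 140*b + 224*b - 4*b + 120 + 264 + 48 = 14*b^3 - 156*b^2 + 360*b + 432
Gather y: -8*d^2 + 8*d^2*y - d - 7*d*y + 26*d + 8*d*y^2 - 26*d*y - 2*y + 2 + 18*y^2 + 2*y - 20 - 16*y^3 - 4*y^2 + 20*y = -8*d^2 + 25*d - 16*y^3 + y^2*(8*d + 14) + y*(8*d^2 - 33*d + 20) - 18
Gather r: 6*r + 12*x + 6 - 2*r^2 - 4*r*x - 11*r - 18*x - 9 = -2*r^2 + r*(-4*x - 5) - 6*x - 3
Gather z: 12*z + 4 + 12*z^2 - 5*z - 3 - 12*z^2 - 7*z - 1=0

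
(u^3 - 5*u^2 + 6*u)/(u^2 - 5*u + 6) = u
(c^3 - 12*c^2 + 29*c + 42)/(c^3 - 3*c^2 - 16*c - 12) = (c - 7)/(c + 2)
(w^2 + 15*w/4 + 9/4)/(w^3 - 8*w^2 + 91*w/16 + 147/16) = 4*(w + 3)/(4*w^2 - 35*w + 49)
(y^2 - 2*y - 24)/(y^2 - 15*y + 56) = (y^2 - 2*y - 24)/(y^2 - 15*y + 56)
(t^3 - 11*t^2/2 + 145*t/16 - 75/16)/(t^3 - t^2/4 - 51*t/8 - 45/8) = (16*t^2 - 40*t + 25)/(2*(8*t^2 + 22*t + 15))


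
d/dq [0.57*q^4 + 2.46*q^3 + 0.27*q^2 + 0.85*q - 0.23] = 2.28*q^3 + 7.38*q^2 + 0.54*q + 0.85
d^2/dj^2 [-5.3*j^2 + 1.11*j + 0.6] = -10.6000000000000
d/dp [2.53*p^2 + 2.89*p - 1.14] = 5.06*p + 2.89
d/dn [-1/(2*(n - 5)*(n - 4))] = (n - 9/2)/((n - 5)^2*(n - 4)^2)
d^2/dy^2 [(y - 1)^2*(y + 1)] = 6*y - 2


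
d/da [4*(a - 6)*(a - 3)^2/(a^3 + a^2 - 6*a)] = 4*(13*a^4 - 102*a^3 + 189*a^2 + 108*a - 324)/(a^2*(a^4 + 2*a^3 - 11*a^2 - 12*a + 36))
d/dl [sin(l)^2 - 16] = sin(2*l)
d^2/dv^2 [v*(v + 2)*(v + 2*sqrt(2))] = 6*v + 4 + 4*sqrt(2)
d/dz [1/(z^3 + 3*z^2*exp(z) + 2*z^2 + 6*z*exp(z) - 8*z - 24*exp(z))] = (-3*z^2*exp(z) - 3*z^2 - 12*z*exp(z) - 4*z + 18*exp(z) + 8)/(z^3 + 3*z^2*exp(z) + 2*z^2 + 6*z*exp(z) - 8*z - 24*exp(z))^2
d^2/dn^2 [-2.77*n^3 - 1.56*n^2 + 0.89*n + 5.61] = -16.62*n - 3.12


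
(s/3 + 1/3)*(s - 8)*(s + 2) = s^3/3 - 5*s^2/3 - 22*s/3 - 16/3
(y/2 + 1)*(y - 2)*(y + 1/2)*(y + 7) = y^4/2 + 15*y^3/4 - y^2/4 - 15*y - 7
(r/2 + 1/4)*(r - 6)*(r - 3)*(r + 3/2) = r^4/2 - 7*r^3/2 + 3*r^2/8 + 117*r/8 + 27/4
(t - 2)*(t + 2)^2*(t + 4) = t^4 + 6*t^3 + 4*t^2 - 24*t - 32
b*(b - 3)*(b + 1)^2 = b^4 - b^3 - 5*b^2 - 3*b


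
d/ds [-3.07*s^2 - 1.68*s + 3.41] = -6.14*s - 1.68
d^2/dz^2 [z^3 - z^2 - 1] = 6*z - 2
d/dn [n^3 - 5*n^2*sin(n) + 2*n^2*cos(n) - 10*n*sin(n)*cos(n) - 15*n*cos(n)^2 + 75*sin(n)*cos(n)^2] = -2*n^2*sin(n) - 5*n^2*cos(n) + 3*n^2 - 10*n*sin(n) + 15*n*sin(2*n) + 4*n*cos(n) - 10*n*cos(2*n) - 5*sin(2*n) + 75*cos(n)/4 - 15*cos(2*n)/2 + 225*cos(3*n)/4 - 15/2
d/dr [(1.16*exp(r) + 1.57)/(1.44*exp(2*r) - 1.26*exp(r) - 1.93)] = (-(1.16*exp(r) + 1.57)*(2.88*exp(r) - 1.26) + 1.6704*exp(2*r) - 1.4616*exp(r) - 2.2388)*exp(r)/(-1.44*exp(2*r) + 1.26*exp(r) + 1.93)^2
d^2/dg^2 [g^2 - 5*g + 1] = 2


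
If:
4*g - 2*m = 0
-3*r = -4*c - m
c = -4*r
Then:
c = -4*r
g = 19*r/2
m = 19*r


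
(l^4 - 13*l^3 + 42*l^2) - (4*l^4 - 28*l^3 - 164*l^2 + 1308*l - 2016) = -3*l^4 + 15*l^3 + 206*l^2 - 1308*l + 2016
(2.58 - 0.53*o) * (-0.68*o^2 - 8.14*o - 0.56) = 0.3604*o^3 + 2.5598*o^2 - 20.7044*o - 1.4448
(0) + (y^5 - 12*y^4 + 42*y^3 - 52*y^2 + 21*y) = y^5 - 12*y^4 + 42*y^3 - 52*y^2 + 21*y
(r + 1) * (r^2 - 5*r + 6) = r^3 - 4*r^2 + r + 6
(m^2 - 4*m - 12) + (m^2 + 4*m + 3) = 2*m^2 - 9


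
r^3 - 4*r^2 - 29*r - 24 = (r - 8)*(r + 1)*(r + 3)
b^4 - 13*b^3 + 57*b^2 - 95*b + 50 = (b - 5)^2*(b - 2)*(b - 1)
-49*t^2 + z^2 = (-7*t + z)*(7*t + z)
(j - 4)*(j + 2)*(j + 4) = j^3 + 2*j^2 - 16*j - 32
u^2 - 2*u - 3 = (u - 3)*(u + 1)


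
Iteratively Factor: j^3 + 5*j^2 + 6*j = (j + 3)*(j^2 + 2*j) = j*(j + 3)*(j + 2)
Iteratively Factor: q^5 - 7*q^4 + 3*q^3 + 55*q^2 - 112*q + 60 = (q - 5)*(q^4 - 2*q^3 - 7*q^2 + 20*q - 12) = (q - 5)*(q - 2)*(q^3 - 7*q + 6) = (q - 5)*(q - 2)*(q - 1)*(q^2 + q - 6) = (q - 5)*(q - 2)^2*(q - 1)*(q + 3)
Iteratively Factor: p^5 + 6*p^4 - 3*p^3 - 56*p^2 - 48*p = (p - 3)*(p^4 + 9*p^3 + 24*p^2 + 16*p) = (p - 3)*(p + 4)*(p^3 + 5*p^2 + 4*p) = p*(p - 3)*(p + 4)*(p^2 + 5*p + 4) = p*(p - 3)*(p + 4)^2*(p + 1)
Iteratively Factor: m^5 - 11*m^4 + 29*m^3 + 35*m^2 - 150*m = (m - 5)*(m^4 - 6*m^3 - m^2 + 30*m) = m*(m - 5)*(m^3 - 6*m^2 - m + 30) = m*(m - 5)*(m - 3)*(m^2 - 3*m - 10) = m*(m - 5)*(m - 3)*(m + 2)*(m - 5)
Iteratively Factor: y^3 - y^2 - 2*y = (y)*(y^2 - y - 2) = y*(y + 1)*(y - 2)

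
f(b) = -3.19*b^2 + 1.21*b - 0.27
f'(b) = 1.21 - 6.38*b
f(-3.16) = -35.95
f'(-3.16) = 21.37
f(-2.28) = -19.61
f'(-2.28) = 15.76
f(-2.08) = -16.59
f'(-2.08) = 14.48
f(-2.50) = -23.23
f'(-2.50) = 17.16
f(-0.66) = -2.46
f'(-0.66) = 5.42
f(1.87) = -9.16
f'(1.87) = -10.72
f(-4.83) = -80.53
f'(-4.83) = 32.03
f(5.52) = -90.79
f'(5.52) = -34.01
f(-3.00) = -32.61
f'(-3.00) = 20.35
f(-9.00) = -269.55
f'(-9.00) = 58.63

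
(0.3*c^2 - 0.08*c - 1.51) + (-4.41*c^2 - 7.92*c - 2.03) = -4.11*c^2 - 8.0*c - 3.54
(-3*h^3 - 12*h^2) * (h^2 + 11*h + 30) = -3*h^5 - 45*h^4 - 222*h^3 - 360*h^2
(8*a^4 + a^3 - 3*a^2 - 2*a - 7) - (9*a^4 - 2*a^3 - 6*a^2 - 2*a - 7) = -a^4 + 3*a^3 + 3*a^2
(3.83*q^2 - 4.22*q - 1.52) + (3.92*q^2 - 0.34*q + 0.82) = 7.75*q^2 - 4.56*q - 0.7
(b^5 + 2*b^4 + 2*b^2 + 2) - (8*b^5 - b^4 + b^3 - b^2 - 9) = -7*b^5 + 3*b^4 - b^3 + 3*b^2 + 11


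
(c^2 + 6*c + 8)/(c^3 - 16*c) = (c + 2)/(c*(c - 4))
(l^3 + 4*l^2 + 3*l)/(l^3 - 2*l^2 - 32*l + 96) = l*(l^2 + 4*l + 3)/(l^3 - 2*l^2 - 32*l + 96)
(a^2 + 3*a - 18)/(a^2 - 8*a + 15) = (a + 6)/(a - 5)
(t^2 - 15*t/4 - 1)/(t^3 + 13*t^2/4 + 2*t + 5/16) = 4*(t - 4)/(4*t^2 + 12*t + 5)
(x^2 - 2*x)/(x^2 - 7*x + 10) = x/(x - 5)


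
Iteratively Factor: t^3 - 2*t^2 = (t - 2)*(t^2) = t*(t - 2)*(t)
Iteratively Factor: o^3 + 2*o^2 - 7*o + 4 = (o - 1)*(o^2 + 3*o - 4) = (o - 1)^2*(o + 4)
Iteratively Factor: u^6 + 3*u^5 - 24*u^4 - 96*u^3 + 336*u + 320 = (u - 2)*(u^5 + 5*u^4 - 14*u^3 - 124*u^2 - 248*u - 160) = (u - 2)*(u + 2)*(u^4 + 3*u^3 - 20*u^2 - 84*u - 80) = (u - 2)*(u + 2)^2*(u^3 + u^2 - 22*u - 40) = (u - 2)*(u + 2)^3*(u^2 - u - 20) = (u - 2)*(u + 2)^3*(u + 4)*(u - 5)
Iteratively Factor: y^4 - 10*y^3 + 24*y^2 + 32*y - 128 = (y - 4)*(y^3 - 6*y^2 + 32) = (y - 4)^2*(y^2 - 2*y - 8) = (y - 4)^2*(y + 2)*(y - 4)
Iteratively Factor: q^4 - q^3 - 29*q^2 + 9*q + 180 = (q - 3)*(q^3 + 2*q^2 - 23*q - 60) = (q - 5)*(q - 3)*(q^2 + 7*q + 12) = (q - 5)*(q - 3)*(q + 3)*(q + 4)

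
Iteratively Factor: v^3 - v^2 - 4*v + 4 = (v - 2)*(v^2 + v - 2) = (v - 2)*(v + 2)*(v - 1)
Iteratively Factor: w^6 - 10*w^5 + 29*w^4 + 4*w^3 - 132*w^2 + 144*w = (w - 3)*(w^5 - 7*w^4 + 8*w^3 + 28*w^2 - 48*w) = (w - 3)*(w - 2)*(w^4 - 5*w^3 - 2*w^2 + 24*w) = (w - 3)*(w - 2)*(w + 2)*(w^3 - 7*w^2 + 12*w) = (w - 3)^2*(w - 2)*(w + 2)*(w^2 - 4*w) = (w - 4)*(w - 3)^2*(w - 2)*(w + 2)*(w)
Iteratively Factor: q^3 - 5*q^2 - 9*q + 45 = (q - 5)*(q^2 - 9) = (q - 5)*(q + 3)*(q - 3)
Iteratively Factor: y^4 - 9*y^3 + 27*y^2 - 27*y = (y - 3)*(y^3 - 6*y^2 + 9*y) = (y - 3)^2*(y^2 - 3*y) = (y - 3)^3*(y)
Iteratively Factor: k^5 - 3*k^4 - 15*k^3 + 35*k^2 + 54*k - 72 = (k - 4)*(k^4 + k^3 - 11*k^2 - 9*k + 18) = (k - 4)*(k - 3)*(k^3 + 4*k^2 + k - 6) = (k - 4)*(k - 3)*(k + 3)*(k^2 + k - 2) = (k - 4)*(k - 3)*(k - 1)*(k + 3)*(k + 2)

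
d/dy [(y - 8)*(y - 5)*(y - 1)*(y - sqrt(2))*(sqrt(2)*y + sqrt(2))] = 5*sqrt(2)*y^4 - 52*sqrt(2)*y^3 - 8*y^3 + 78*y^2 + 117*sqrt(2)*y^2 - 156*y + 26*sqrt(2)*y - 40*sqrt(2) - 26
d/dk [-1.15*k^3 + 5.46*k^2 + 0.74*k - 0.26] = -3.45*k^2 + 10.92*k + 0.74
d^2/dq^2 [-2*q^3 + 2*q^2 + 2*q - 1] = 4 - 12*q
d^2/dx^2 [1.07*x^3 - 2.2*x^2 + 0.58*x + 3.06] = 6.42*x - 4.4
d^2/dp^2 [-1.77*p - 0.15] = 0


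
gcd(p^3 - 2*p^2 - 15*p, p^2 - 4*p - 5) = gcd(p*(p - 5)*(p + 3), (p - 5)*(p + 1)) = p - 5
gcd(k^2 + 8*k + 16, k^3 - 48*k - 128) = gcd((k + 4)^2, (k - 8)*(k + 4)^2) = k^2 + 8*k + 16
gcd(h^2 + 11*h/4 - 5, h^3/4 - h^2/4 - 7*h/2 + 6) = h + 4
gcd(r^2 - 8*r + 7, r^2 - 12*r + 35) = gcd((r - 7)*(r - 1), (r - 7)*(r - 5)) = r - 7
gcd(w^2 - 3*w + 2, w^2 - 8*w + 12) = w - 2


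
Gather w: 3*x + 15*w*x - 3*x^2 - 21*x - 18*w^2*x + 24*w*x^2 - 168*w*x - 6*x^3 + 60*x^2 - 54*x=-18*w^2*x + w*(24*x^2 - 153*x) - 6*x^3 + 57*x^2 - 72*x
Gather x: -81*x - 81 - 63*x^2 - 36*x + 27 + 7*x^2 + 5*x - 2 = -56*x^2 - 112*x - 56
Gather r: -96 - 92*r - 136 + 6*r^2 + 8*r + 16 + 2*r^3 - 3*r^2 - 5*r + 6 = 2*r^3 + 3*r^2 - 89*r - 210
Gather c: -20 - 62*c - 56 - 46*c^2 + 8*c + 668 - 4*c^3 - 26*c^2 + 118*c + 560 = -4*c^3 - 72*c^2 + 64*c + 1152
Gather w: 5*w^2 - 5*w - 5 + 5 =5*w^2 - 5*w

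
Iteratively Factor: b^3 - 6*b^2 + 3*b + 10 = (b - 2)*(b^2 - 4*b - 5) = (b - 2)*(b + 1)*(b - 5)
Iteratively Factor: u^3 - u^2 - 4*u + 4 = (u - 2)*(u^2 + u - 2) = (u - 2)*(u - 1)*(u + 2)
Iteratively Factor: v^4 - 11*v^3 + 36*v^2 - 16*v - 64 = (v - 4)*(v^3 - 7*v^2 + 8*v + 16) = (v - 4)^2*(v^2 - 3*v - 4) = (v - 4)^2*(v + 1)*(v - 4)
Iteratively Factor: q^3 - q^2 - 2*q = (q + 1)*(q^2 - 2*q) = q*(q + 1)*(q - 2)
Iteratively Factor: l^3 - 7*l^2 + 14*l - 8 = (l - 1)*(l^2 - 6*l + 8) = (l - 2)*(l - 1)*(l - 4)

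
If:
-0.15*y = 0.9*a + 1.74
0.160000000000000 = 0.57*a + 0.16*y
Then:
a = -5.17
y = 19.42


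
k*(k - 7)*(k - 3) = k^3 - 10*k^2 + 21*k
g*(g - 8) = g^2 - 8*g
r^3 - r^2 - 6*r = r*(r - 3)*(r + 2)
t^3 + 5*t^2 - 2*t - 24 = (t - 2)*(t + 3)*(t + 4)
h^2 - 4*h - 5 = (h - 5)*(h + 1)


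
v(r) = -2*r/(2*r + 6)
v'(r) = 4*r/(2*r + 6)^2 - 2/(2*r + 6)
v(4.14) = -0.58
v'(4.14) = -0.06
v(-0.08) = 0.03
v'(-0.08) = -0.35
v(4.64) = -0.61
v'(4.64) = -0.05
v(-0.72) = 0.32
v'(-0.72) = -0.58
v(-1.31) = 0.78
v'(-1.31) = -1.05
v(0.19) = -0.06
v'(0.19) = -0.29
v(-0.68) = 0.29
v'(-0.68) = -0.56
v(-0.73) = 0.32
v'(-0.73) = -0.58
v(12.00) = -0.80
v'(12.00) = -0.01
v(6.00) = -0.67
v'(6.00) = -0.04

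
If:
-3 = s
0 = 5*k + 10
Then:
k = -2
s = -3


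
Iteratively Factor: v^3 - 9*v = (v + 3)*(v^2 - 3*v) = v*(v + 3)*(v - 3)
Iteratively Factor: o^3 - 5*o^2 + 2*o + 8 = (o - 2)*(o^2 - 3*o - 4) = (o - 2)*(o + 1)*(o - 4)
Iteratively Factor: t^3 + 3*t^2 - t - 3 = (t + 1)*(t^2 + 2*t - 3) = (t + 1)*(t + 3)*(t - 1)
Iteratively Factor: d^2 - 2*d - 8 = (d + 2)*(d - 4)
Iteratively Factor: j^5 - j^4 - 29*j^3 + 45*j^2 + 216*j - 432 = (j - 3)*(j^4 + 2*j^3 - 23*j^2 - 24*j + 144) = (j - 3)*(j + 4)*(j^3 - 2*j^2 - 15*j + 36) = (j - 3)*(j + 4)^2*(j^2 - 6*j + 9) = (j - 3)^2*(j + 4)^2*(j - 3)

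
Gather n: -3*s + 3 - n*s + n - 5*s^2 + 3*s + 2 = n*(1 - s) - 5*s^2 + 5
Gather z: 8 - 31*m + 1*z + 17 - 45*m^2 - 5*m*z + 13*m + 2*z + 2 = -45*m^2 - 18*m + z*(3 - 5*m) + 27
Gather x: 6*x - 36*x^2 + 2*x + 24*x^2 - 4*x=-12*x^2 + 4*x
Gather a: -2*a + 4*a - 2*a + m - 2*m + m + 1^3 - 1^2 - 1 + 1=0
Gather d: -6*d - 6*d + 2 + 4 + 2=8 - 12*d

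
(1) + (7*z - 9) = 7*z - 8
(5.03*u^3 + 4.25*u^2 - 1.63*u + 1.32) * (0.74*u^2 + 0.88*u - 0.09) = 3.7222*u^5 + 7.5714*u^4 + 2.0811*u^3 - 0.8401*u^2 + 1.3083*u - 0.1188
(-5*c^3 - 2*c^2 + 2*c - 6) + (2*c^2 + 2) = -5*c^3 + 2*c - 4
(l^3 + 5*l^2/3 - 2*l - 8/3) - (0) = l^3 + 5*l^2/3 - 2*l - 8/3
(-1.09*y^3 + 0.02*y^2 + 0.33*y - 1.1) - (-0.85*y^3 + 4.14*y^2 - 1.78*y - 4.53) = -0.24*y^3 - 4.12*y^2 + 2.11*y + 3.43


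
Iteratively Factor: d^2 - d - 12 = (d + 3)*(d - 4)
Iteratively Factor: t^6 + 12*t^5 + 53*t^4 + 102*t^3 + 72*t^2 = (t + 4)*(t^5 + 8*t^4 + 21*t^3 + 18*t^2) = (t + 3)*(t + 4)*(t^4 + 5*t^3 + 6*t^2) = t*(t + 3)*(t + 4)*(t^3 + 5*t^2 + 6*t) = t*(t + 3)^2*(t + 4)*(t^2 + 2*t) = t*(t + 2)*(t + 3)^2*(t + 4)*(t)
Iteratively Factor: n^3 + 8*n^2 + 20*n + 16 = (n + 4)*(n^2 + 4*n + 4) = (n + 2)*(n + 4)*(n + 2)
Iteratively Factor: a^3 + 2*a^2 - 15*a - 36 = (a + 3)*(a^2 - a - 12) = (a + 3)^2*(a - 4)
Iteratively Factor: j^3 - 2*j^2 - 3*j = (j + 1)*(j^2 - 3*j) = j*(j + 1)*(j - 3)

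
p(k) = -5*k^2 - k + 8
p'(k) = -10*k - 1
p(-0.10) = 8.05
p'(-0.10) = 0.00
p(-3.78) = -59.66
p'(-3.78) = 36.80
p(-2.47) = -20.03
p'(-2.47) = 23.70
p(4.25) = -86.56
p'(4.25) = -43.50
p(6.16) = -187.89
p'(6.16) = -62.60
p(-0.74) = 6.00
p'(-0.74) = 6.40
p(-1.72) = -5.07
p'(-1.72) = 16.20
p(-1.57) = -2.75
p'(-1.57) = 14.70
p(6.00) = -178.00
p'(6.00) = -61.00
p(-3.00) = -34.00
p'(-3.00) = 29.00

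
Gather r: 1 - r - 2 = -r - 1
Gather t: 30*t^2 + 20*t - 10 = 30*t^2 + 20*t - 10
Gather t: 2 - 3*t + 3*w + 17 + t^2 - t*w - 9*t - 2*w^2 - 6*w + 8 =t^2 + t*(-w - 12) - 2*w^2 - 3*w + 27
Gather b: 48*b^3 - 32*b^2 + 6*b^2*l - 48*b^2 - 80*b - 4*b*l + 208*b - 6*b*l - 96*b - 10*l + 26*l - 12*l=48*b^3 + b^2*(6*l - 80) + b*(32 - 10*l) + 4*l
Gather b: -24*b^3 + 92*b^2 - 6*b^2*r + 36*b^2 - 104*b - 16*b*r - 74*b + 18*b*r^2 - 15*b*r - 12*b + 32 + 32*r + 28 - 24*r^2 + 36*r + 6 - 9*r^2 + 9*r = -24*b^3 + b^2*(128 - 6*r) + b*(18*r^2 - 31*r - 190) - 33*r^2 + 77*r + 66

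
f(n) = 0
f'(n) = 0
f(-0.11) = 0.00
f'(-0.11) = 0.00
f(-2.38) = 0.00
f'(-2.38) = 0.00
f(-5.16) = 0.00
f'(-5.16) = 0.00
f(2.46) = 0.00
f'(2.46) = 0.00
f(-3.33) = 0.00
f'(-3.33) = 0.00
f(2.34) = 0.00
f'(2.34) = 0.00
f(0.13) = 0.00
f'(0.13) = 0.00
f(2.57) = 0.00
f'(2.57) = 0.00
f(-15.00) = 0.00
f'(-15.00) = 0.00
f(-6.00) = 0.00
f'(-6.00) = 0.00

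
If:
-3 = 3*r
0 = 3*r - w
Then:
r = -1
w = -3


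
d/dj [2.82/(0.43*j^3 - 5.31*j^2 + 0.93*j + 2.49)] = (-3.6378*j^2 + 29.9484*j - 2.6226)/(0.43*j^3 - 5.31*j^2 + 0.93*j + 2.49)^2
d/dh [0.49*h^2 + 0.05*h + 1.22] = 0.98*h + 0.05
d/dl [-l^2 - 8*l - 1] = -2*l - 8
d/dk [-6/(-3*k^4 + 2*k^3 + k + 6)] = 6*(-12*k^3 + 6*k^2 + 1)/(-3*k^4 + 2*k^3 + k + 6)^2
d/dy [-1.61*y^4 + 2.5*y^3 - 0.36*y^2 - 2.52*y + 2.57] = -6.44*y^3 + 7.5*y^2 - 0.72*y - 2.52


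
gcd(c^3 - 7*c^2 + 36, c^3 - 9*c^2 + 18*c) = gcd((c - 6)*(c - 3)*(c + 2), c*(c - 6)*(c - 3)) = c^2 - 9*c + 18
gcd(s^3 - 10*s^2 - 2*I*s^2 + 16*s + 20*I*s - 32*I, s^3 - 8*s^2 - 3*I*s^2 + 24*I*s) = s - 8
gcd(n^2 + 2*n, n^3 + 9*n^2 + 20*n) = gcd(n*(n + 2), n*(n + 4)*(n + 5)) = n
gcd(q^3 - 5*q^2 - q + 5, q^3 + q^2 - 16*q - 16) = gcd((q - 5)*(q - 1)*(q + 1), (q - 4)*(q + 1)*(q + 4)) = q + 1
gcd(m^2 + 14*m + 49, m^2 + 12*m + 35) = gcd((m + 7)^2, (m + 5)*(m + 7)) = m + 7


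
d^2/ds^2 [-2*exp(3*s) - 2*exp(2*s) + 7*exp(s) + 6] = (-18*exp(2*s) - 8*exp(s) + 7)*exp(s)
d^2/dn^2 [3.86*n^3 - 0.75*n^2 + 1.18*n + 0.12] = 23.16*n - 1.5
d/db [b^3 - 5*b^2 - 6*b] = 3*b^2 - 10*b - 6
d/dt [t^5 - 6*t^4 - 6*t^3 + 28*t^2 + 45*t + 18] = 5*t^4 - 24*t^3 - 18*t^2 + 56*t + 45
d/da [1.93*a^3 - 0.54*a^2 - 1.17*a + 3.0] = 5.79*a^2 - 1.08*a - 1.17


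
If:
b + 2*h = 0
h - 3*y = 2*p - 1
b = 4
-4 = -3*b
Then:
No Solution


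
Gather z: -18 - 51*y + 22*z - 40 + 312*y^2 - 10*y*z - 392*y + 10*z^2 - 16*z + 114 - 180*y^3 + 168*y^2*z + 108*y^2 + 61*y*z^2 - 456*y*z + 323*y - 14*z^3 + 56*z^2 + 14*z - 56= -180*y^3 + 420*y^2 - 120*y - 14*z^3 + z^2*(61*y + 66) + z*(168*y^2 - 466*y + 20)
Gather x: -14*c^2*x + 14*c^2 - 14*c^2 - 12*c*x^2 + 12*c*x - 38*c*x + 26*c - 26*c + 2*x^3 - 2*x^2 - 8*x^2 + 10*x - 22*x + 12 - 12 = 2*x^3 + x^2*(-12*c - 10) + x*(-14*c^2 - 26*c - 12)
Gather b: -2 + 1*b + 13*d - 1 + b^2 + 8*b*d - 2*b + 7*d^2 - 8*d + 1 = b^2 + b*(8*d - 1) + 7*d^2 + 5*d - 2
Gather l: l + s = l + s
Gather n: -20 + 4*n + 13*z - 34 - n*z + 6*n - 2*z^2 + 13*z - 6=n*(10 - z) - 2*z^2 + 26*z - 60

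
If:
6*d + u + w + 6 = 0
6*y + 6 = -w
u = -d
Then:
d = 6*y/5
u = -6*y/5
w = -6*y - 6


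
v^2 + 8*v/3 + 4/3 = (v + 2/3)*(v + 2)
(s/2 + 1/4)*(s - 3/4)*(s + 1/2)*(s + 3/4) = s^4/2 + s^3/2 - 5*s^2/32 - 9*s/32 - 9/128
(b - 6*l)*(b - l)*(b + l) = b^3 - 6*b^2*l - b*l^2 + 6*l^3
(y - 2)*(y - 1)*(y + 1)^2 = y^4 - y^3 - 3*y^2 + y + 2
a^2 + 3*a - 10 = (a - 2)*(a + 5)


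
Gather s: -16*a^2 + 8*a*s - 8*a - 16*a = -16*a^2 + 8*a*s - 24*a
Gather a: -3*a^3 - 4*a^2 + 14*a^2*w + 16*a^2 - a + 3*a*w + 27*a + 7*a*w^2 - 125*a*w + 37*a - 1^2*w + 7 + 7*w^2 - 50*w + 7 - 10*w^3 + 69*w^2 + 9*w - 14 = -3*a^3 + a^2*(14*w + 12) + a*(7*w^2 - 122*w + 63) - 10*w^3 + 76*w^2 - 42*w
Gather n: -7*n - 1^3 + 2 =1 - 7*n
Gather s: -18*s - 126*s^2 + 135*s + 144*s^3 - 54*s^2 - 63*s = 144*s^3 - 180*s^2 + 54*s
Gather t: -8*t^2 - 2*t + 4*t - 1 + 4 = -8*t^2 + 2*t + 3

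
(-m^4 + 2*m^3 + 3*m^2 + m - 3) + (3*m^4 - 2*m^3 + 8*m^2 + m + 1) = 2*m^4 + 11*m^2 + 2*m - 2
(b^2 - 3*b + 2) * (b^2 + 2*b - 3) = b^4 - b^3 - 7*b^2 + 13*b - 6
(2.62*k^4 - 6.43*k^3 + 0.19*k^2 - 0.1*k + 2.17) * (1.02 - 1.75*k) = -4.585*k^5 + 13.9249*k^4 - 6.8911*k^3 + 0.3688*k^2 - 3.8995*k + 2.2134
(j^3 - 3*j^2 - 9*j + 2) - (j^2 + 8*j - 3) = j^3 - 4*j^2 - 17*j + 5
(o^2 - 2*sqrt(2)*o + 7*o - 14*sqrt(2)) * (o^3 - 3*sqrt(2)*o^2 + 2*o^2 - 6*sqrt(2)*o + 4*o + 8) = o^5 - 5*sqrt(2)*o^4 + 9*o^4 - 45*sqrt(2)*o^3 + 30*o^3 - 78*sqrt(2)*o^2 + 144*o^2 - 72*sqrt(2)*o + 224*o - 112*sqrt(2)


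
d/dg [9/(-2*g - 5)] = 18/(2*g + 5)^2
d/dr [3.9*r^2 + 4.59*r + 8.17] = 7.8*r + 4.59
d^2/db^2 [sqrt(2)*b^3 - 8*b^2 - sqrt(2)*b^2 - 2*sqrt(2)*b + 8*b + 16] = 6*sqrt(2)*b - 16 - 2*sqrt(2)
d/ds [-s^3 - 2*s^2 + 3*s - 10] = -3*s^2 - 4*s + 3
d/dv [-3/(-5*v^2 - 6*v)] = 6*(-5*v - 3)/(v^2*(5*v + 6)^2)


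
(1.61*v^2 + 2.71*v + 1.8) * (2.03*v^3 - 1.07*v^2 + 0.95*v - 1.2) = 3.2683*v^5 + 3.7786*v^4 + 2.2838*v^3 - 1.2835*v^2 - 1.542*v - 2.16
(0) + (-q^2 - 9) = -q^2 - 9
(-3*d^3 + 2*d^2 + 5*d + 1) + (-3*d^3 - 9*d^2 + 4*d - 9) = -6*d^3 - 7*d^2 + 9*d - 8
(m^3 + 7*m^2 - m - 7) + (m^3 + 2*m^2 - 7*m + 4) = 2*m^3 + 9*m^2 - 8*m - 3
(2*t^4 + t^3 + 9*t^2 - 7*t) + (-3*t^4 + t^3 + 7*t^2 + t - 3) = -t^4 + 2*t^3 + 16*t^2 - 6*t - 3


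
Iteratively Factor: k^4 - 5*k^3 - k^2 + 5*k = (k + 1)*(k^3 - 6*k^2 + 5*k) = (k - 5)*(k + 1)*(k^2 - k) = k*(k - 5)*(k + 1)*(k - 1)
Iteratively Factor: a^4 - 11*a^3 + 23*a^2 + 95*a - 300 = (a + 3)*(a^3 - 14*a^2 + 65*a - 100) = (a - 4)*(a + 3)*(a^2 - 10*a + 25) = (a - 5)*(a - 4)*(a + 3)*(a - 5)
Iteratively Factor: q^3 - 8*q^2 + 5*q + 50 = (q - 5)*(q^2 - 3*q - 10) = (q - 5)*(q + 2)*(q - 5)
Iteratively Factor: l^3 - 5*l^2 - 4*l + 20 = (l - 5)*(l^2 - 4) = (l - 5)*(l - 2)*(l + 2)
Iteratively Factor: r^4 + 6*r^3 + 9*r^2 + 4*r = (r + 1)*(r^3 + 5*r^2 + 4*r) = (r + 1)^2*(r^2 + 4*r) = r*(r + 1)^2*(r + 4)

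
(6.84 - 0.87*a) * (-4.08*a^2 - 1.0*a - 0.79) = 3.5496*a^3 - 27.0372*a^2 - 6.1527*a - 5.4036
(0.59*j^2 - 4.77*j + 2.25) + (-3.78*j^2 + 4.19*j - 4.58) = -3.19*j^2 - 0.579999999999999*j - 2.33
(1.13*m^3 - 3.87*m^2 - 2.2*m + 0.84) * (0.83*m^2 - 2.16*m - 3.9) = 0.9379*m^5 - 5.6529*m^4 + 2.1262*m^3 + 20.5422*m^2 + 6.7656*m - 3.276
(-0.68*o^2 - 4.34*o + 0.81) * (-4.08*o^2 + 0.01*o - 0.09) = 2.7744*o^4 + 17.7004*o^3 - 3.287*o^2 + 0.3987*o - 0.0729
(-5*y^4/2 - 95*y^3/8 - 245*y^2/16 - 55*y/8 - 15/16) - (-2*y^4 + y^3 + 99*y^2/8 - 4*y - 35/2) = -y^4/2 - 103*y^3/8 - 443*y^2/16 - 23*y/8 + 265/16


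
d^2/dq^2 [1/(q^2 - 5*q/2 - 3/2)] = 4*(4*q^2 - 10*q - (4*q - 5)^2 - 6)/(-2*q^2 + 5*q + 3)^3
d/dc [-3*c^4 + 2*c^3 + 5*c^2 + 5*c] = -12*c^3 + 6*c^2 + 10*c + 5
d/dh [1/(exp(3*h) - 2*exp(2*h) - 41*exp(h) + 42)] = (-3*exp(2*h) + 4*exp(h) + 41)*exp(h)/(exp(3*h) - 2*exp(2*h) - 41*exp(h) + 42)^2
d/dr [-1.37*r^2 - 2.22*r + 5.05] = -2.74*r - 2.22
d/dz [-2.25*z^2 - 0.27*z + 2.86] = -4.5*z - 0.27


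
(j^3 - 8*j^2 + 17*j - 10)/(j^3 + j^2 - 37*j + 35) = (j - 2)/(j + 7)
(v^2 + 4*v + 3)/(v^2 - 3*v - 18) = (v + 1)/(v - 6)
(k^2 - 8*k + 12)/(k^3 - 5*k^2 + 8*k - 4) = (k - 6)/(k^2 - 3*k + 2)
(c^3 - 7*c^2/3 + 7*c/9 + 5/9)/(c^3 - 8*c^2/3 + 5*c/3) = (c + 1/3)/c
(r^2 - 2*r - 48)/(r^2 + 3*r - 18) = (r - 8)/(r - 3)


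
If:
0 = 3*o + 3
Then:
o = -1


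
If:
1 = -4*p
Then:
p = -1/4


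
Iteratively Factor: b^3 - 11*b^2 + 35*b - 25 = (b - 5)*(b^2 - 6*b + 5) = (b - 5)^2*(b - 1)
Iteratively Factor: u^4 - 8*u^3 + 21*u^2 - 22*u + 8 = (u - 1)*(u^3 - 7*u^2 + 14*u - 8) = (u - 4)*(u - 1)*(u^2 - 3*u + 2) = (u - 4)*(u - 2)*(u - 1)*(u - 1)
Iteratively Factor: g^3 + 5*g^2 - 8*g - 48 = (g + 4)*(g^2 + g - 12) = (g + 4)^2*(g - 3)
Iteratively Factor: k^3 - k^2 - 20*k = (k)*(k^2 - k - 20) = k*(k - 5)*(k + 4)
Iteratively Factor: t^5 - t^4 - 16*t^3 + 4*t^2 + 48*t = (t + 3)*(t^4 - 4*t^3 - 4*t^2 + 16*t) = (t - 4)*(t + 3)*(t^3 - 4*t) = t*(t - 4)*(t + 3)*(t^2 - 4) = t*(t - 4)*(t - 2)*(t + 3)*(t + 2)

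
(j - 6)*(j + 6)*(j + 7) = j^3 + 7*j^2 - 36*j - 252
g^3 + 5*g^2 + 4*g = g*(g + 1)*(g + 4)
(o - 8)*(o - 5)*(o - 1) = o^3 - 14*o^2 + 53*o - 40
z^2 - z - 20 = (z - 5)*(z + 4)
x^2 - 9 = (x - 3)*(x + 3)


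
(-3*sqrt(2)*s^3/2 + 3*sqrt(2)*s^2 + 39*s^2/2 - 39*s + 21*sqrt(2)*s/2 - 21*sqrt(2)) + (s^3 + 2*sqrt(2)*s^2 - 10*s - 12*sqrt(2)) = -3*sqrt(2)*s^3/2 + s^3 + 5*sqrt(2)*s^2 + 39*s^2/2 - 49*s + 21*sqrt(2)*s/2 - 33*sqrt(2)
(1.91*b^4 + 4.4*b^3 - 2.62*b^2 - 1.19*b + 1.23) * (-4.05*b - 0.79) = -7.7355*b^5 - 19.3289*b^4 + 7.135*b^3 + 6.8893*b^2 - 4.0414*b - 0.9717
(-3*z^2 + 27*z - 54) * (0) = 0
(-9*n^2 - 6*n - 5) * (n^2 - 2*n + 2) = -9*n^4 + 12*n^3 - 11*n^2 - 2*n - 10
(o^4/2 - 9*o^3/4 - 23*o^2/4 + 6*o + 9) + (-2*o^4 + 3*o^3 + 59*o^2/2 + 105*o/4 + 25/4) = -3*o^4/2 + 3*o^3/4 + 95*o^2/4 + 129*o/4 + 61/4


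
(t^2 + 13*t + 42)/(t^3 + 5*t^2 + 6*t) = (t^2 + 13*t + 42)/(t*(t^2 + 5*t + 6))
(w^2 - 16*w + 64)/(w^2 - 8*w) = (w - 8)/w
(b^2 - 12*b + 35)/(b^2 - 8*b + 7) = (b - 5)/(b - 1)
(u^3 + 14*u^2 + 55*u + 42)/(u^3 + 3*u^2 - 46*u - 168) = (u^2 + 8*u + 7)/(u^2 - 3*u - 28)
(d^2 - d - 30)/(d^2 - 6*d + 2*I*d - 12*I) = (d + 5)/(d + 2*I)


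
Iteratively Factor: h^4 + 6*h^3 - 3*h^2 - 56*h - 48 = (h + 4)*(h^3 + 2*h^2 - 11*h - 12) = (h - 3)*(h + 4)*(h^2 + 5*h + 4) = (h - 3)*(h + 1)*(h + 4)*(h + 4)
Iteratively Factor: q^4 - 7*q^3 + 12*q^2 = (q - 3)*(q^3 - 4*q^2) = (q - 4)*(q - 3)*(q^2) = q*(q - 4)*(q - 3)*(q)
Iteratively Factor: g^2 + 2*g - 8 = (g + 4)*(g - 2)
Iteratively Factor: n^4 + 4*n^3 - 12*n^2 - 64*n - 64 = (n + 2)*(n^3 + 2*n^2 - 16*n - 32) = (n - 4)*(n + 2)*(n^2 + 6*n + 8) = (n - 4)*(n + 2)*(n + 4)*(n + 2)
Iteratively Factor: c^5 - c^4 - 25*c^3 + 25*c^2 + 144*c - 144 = (c + 4)*(c^4 - 5*c^3 - 5*c^2 + 45*c - 36) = (c - 3)*(c + 4)*(c^3 - 2*c^2 - 11*c + 12) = (c - 3)*(c + 3)*(c + 4)*(c^2 - 5*c + 4) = (c - 4)*(c - 3)*(c + 3)*(c + 4)*(c - 1)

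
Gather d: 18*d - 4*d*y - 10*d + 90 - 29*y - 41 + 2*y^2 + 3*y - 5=d*(8 - 4*y) + 2*y^2 - 26*y + 44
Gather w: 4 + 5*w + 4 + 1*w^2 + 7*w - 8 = w^2 + 12*w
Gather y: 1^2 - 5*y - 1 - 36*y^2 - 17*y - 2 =-36*y^2 - 22*y - 2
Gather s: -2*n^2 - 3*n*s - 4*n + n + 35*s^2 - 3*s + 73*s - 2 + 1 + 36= -2*n^2 - 3*n + 35*s^2 + s*(70 - 3*n) + 35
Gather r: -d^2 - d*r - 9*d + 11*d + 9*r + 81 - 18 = -d^2 + 2*d + r*(9 - d) + 63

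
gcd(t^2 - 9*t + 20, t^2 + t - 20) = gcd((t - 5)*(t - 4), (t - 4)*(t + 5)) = t - 4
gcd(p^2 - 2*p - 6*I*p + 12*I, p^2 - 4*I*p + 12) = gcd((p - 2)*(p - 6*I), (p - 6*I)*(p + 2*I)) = p - 6*I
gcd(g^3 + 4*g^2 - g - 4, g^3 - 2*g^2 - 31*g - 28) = g^2 + 5*g + 4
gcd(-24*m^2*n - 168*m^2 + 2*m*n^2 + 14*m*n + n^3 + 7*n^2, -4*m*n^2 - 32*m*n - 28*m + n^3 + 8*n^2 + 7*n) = 4*m*n + 28*m - n^2 - 7*n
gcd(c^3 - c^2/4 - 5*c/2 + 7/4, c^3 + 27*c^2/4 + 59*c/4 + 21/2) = c + 7/4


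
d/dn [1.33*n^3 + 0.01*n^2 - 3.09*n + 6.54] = 3.99*n^2 + 0.02*n - 3.09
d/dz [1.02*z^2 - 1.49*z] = 2.04*z - 1.49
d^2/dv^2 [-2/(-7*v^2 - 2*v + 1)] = 4*(-49*v^2 - 14*v + 4*(7*v + 1)^2 + 7)/(7*v^2 + 2*v - 1)^3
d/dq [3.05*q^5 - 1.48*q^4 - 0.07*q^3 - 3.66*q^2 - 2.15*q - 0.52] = 15.25*q^4 - 5.92*q^3 - 0.21*q^2 - 7.32*q - 2.15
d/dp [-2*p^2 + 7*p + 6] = 7 - 4*p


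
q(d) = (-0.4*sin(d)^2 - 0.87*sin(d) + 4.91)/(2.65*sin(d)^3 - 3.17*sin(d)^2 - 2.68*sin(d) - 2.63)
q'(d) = (-0.8*sin(d)*cos(d) - 0.87*cos(d))/(2.65*sin(d)^3 - 3.17*sin(d)^2 - 2.68*sin(d) - 2.63) + (-7.95*sin(d)^2*cos(d) + 6.34*sin(d)*cos(d) + 2.68*cos(d))*(-0.4*sin(d)^2 - 0.87*sin(d) + 4.91)/(2.65*sin(d)^3 - 3.17*sin(d)^2 - 2.68*sin(d) - 2.63)^2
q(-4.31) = -0.66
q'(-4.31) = -0.19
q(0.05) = -1.76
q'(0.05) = 2.21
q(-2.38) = -1.68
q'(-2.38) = 2.04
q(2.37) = -0.80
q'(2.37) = -0.56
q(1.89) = -0.65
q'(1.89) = -0.14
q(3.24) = -2.08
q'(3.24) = -2.04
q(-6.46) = -2.22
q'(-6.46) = 1.59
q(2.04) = -0.67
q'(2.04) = -0.23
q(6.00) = -2.34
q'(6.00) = 0.58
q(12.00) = -2.09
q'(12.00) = -1.97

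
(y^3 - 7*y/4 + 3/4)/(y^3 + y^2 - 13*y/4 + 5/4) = (2*y + 3)/(2*y + 5)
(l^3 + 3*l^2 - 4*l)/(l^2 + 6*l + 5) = l*(l^2 + 3*l - 4)/(l^2 + 6*l + 5)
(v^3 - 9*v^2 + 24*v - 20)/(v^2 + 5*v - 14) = (v^2 - 7*v + 10)/(v + 7)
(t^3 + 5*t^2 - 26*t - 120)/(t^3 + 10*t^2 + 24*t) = (t - 5)/t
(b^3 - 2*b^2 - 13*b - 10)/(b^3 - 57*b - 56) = (b^2 - 3*b - 10)/(b^2 - b - 56)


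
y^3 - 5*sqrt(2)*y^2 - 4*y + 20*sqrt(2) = (y - 2)*(y + 2)*(y - 5*sqrt(2))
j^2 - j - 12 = (j - 4)*(j + 3)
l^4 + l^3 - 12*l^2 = l^2*(l - 3)*(l + 4)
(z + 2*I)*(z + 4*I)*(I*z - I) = I*z^3 - 6*z^2 - I*z^2 + 6*z - 8*I*z + 8*I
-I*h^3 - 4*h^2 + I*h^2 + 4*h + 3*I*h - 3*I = (h - 3*I)*(h - I)*(-I*h + I)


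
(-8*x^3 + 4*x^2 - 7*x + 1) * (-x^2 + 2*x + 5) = 8*x^5 - 20*x^4 - 25*x^3 + 5*x^2 - 33*x + 5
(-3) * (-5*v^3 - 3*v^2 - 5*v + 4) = 15*v^3 + 9*v^2 + 15*v - 12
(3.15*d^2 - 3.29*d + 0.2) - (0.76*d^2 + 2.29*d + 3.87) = 2.39*d^2 - 5.58*d - 3.67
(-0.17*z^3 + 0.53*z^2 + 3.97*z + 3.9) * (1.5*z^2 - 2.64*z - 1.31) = -0.255*z^5 + 1.2438*z^4 + 4.7785*z^3 - 5.3251*z^2 - 15.4967*z - 5.109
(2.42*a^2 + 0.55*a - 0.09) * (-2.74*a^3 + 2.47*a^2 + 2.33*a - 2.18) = -6.6308*a^5 + 4.4704*a^4 + 7.2437*a^3 - 4.2164*a^2 - 1.4087*a + 0.1962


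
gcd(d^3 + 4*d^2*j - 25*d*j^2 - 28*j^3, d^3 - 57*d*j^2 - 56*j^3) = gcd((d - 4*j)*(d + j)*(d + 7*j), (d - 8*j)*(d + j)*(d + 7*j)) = d^2 + 8*d*j + 7*j^2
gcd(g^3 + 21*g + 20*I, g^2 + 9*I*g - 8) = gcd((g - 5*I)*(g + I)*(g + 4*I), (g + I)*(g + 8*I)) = g + I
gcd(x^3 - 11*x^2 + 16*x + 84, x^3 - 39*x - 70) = x^2 - 5*x - 14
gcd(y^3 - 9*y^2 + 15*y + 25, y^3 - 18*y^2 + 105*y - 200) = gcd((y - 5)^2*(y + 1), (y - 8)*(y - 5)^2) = y^2 - 10*y + 25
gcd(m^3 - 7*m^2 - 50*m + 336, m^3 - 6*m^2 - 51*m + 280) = m^2 - m - 56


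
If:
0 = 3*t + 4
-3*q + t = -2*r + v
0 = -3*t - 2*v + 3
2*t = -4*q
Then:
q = 2/3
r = 41/12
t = -4/3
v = 7/2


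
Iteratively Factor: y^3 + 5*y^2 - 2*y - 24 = (y + 3)*(y^2 + 2*y - 8) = (y + 3)*(y + 4)*(y - 2)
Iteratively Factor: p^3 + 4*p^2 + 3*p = (p + 3)*(p^2 + p) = p*(p + 3)*(p + 1)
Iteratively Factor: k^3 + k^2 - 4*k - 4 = (k - 2)*(k^2 + 3*k + 2) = (k - 2)*(k + 2)*(k + 1)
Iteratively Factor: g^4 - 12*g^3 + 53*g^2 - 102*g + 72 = (g - 3)*(g^3 - 9*g^2 + 26*g - 24) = (g - 4)*(g - 3)*(g^2 - 5*g + 6) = (g - 4)*(g - 3)^2*(g - 2)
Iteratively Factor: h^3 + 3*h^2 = (h)*(h^2 + 3*h) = h*(h + 3)*(h)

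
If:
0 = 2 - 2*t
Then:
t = 1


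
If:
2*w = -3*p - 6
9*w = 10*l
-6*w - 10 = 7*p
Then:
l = 27/10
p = -4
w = 3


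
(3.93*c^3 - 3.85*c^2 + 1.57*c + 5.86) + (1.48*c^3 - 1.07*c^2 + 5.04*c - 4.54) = 5.41*c^3 - 4.92*c^2 + 6.61*c + 1.32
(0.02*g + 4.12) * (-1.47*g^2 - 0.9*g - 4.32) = -0.0294*g^3 - 6.0744*g^2 - 3.7944*g - 17.7984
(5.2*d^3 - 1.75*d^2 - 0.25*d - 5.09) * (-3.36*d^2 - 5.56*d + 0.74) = -17.472*d^5 - 23.032*d^4 + 14.418*d^3 + 17.1974*d^2 + 28.1154*d - 3.7666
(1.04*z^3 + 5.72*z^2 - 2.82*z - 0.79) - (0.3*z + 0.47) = 1.04*z^3 + 5.72*z^2 - 3.12*z - 1.26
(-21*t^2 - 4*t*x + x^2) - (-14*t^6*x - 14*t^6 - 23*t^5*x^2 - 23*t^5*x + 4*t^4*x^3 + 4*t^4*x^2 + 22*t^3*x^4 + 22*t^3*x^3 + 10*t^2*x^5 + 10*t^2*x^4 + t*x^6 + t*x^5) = 14*t^6*x + 14*t^6 + 23*t^5*x^2 + 23*t^5*x - 4*t^4*x^3 - 4*t^4*x^2 - 22*t^3*x^4 - 22*t^3*x^3 - 10*t^2*x^5 - 10*t^2*x^4 - 21*t^2 - t*x^6 - t*x^5 - 4*t*x + x^2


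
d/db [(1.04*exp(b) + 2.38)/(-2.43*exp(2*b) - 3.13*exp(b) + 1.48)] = (2.5272*exp(2*b) + 11.5668*exp(b) + 8.9886)*exp(b)/(5.9049*exp(4*b) + 15.2118*exp(3*b) + 2.6041*exp(2*b) - 9.2648*exp(b) + 2.1904)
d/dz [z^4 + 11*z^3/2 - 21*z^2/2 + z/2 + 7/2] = 4*z^3 + 33*z^2/2 - 21*z + 1/2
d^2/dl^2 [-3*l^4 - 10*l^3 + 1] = 12*l*(-3*l - 5)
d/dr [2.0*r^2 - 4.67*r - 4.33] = 4.0*r - 4.67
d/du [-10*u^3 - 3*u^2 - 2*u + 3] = -30*u^2 - 6*u - 2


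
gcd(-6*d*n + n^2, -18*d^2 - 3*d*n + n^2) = 6*d - n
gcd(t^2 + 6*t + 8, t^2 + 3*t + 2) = t + 2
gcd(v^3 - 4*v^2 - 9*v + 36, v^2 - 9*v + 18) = v - 3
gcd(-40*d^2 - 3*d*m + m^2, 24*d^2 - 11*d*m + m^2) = 8*d - m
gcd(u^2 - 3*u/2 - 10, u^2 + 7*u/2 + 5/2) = u + 5/2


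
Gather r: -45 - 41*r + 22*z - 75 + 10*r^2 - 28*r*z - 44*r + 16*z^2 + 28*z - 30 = 10*r^2 + r*(-28*z - 85) + 16*z^2 + 50*z - 150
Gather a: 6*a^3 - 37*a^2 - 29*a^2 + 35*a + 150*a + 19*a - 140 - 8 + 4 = 6*a^3 - 66*a^2 + 204*a - 144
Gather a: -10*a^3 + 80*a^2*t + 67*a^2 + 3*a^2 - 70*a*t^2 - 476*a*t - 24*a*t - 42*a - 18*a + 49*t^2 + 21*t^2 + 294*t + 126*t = -10*a^3 + a^2*(80*t + 70) + a*(-70*t^2 - 500*t - 60) + 70*t^2 + 420*t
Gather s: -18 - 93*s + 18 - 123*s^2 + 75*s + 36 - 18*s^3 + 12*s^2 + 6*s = -18*s^3 - 111*s^2 - 12*s + 36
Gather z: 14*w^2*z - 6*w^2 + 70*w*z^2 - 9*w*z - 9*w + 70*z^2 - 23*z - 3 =-6*w^2 - 9*w + z^2*(70*w + 70) + z*(14*w^2 - 9*w - 23) - 3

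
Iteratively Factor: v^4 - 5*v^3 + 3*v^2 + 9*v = (v - 3)*(v^3 - 2*v^2 - 3*v) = (v - 3)^2*(v^2 + v) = (v - 3)^2*(v + 1)*(v)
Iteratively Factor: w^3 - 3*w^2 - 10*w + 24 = (w - 2)*(w^2 - w - 12) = (w - 2)*(w + 3)*(w - 4)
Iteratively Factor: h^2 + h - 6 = (h - 2)*(h + 3)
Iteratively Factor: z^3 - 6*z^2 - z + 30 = (z - 3)*(z^2 - 3*z - 10) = (z - 5)*(z - 3)*(z + 2)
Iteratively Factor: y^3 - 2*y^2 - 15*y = (y + 3)*(y^2 - 5*y) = (y - 5)*(y + 3)*(y)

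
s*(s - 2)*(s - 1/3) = s^3 - 7*s^2/3 + 2*s/3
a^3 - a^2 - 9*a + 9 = (a - 3)*(a - 1)*(a + 3)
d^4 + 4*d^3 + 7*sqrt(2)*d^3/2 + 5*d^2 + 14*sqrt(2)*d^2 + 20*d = d*(d + 4)*(d + sqrt(2))*(d + 5*sqrt(2)/2)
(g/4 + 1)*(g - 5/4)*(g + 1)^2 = g^4/4 + 19*g^3/16 + 3*g^2/8 - 29*g/16 - 5/4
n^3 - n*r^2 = n*(n - r)*(n + r)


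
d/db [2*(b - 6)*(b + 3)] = 4*b - 6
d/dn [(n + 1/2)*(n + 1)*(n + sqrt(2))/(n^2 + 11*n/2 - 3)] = (4*n^4 + 44*n^3 - 5*n^2 + 16*sqrt(2)*n^2 - 28*sqrt(2)*n - 36*n - 29*sqrt(2) - 6)/(4*n^4 + 44*n^3 + 97*n^2 - 132*n + 36)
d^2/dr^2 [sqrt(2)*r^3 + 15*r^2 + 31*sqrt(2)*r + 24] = 6*sqrt(2)*r + 30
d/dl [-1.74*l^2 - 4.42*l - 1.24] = -3.48*l - 4.42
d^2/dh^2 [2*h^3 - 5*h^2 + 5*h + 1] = 12*h - 10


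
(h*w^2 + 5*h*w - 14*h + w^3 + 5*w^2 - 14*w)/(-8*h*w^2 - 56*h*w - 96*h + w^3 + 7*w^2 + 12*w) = (-h*w^2 - 5*h*w + 14*h - w^3 - 5*w^2 + 14*w)/(8*h*w^2 + 56*h*w + 96*h - w^3 - 7*w^2 - 12*w)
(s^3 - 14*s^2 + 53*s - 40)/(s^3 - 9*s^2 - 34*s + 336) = (s^2 - 6*s + 5)/(s^2 - s - 42)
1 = 1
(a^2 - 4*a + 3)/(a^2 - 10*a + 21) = (a - 1)/(a - 7)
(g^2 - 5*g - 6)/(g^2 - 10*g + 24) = (g + 1)/(g - 4)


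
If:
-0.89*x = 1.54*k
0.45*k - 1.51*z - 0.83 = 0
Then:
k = 3.35555555555556*z + 1.84444444444444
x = -5.80624219725343*z - 3.19151061173533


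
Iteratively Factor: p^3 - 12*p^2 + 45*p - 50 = (p - 5)*(p^2 - 7*p + 10) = (p - 5)^2*(p - 2)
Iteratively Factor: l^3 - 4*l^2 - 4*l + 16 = (l + 2)*(l^2 - 6*l + 8) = (l - 4)*(l + 2)*(l - 2)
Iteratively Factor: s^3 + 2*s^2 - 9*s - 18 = (s + 3)*(s^2 - s - 6) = (s + 2)*(s + 3)*(s - 3)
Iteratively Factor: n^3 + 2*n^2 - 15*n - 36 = (n - 4)*(n^2 + 6*n + 9) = (n - 4)*(n + 3)*(n + 3)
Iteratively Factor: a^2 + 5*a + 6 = (a + 3)*(a + 2)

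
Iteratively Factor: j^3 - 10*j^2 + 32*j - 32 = (j - 2)*(j^2 - 8*j + 16) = (j - 4)*(j - 2)*(j - 4)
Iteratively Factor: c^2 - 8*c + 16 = (c - 4)*(c - 4)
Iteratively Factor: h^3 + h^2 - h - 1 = (h + 1)*(h^2 - 1) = (h - 1)*(h + 1)*(h + 1)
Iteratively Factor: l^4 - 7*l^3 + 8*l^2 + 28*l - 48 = (l + 2)*(l^3 - 9*l^2 + 26*l - 24) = (l - 3)*(l + 2)*(l^2 - 6*l + 8) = (l - 4)*(l - 3)*(l + 2)*(l - 2)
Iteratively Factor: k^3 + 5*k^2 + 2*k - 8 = (k + 2)*(k^2 + 3*k - 4) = (k + 2)*(k + 4)*(k - 1)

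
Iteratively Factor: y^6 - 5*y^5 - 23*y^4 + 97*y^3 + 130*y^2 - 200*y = (y + 2)*(y^5 - 7*y^4 - 9*y^3 + 115*y^2 - 100*y) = (y - 5)*(y + 2)*(y^4 - 2*y^3 - 19*y^2 + 20*y) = (y - 5)*(y - 1)*(y + 2)*(y^3 - y^2 - 20*y) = (y - 5)^2*(y - 1)*(y + 2)*(y^2 + 4*y) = y*(y - 5)^2*(y - 1)*(y + 2)*(y + 4)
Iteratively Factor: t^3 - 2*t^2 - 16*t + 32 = (t - 2)*(t^2 - 16) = (t - 2)*(t + 4)*(t - 4)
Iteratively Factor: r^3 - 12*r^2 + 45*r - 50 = (r - 5)*(r^2 - 7*r + 10) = (r - 5)*(r - 2)*(r - 5)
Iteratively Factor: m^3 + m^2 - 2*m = (m)*(m^2 + m - 2) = m*(m + 2)*(m - 1)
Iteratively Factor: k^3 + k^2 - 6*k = (k + 3)*(k^2 - 2*k) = (k - 2)*(k + 3)*(k)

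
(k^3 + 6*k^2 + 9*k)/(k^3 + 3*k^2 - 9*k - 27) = k/(k - 3)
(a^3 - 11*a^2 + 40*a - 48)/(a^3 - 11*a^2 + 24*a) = (a^2 - 8*a + 16)/(a*(a - 8))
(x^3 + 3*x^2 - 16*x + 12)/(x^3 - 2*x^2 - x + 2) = (x + 6)/(x + 1)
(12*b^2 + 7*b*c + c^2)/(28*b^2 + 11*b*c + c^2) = (3*b + c)/(7*b + c)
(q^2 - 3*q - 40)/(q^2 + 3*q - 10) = (q - 8)/(q - 2)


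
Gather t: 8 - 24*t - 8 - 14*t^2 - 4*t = -14*t^2 - 28*t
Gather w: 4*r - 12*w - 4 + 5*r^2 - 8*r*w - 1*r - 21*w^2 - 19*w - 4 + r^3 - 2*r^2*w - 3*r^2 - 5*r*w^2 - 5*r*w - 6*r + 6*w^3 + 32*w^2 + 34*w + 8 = r^3 + 2*r^2 - 3*r + 6*w^3 + w^2*(11 - 5*r) + w*(-2*r^2 - 13*r + 3)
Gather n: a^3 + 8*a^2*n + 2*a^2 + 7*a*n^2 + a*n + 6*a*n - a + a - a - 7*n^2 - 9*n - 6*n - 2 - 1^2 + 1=a^3 + 2*a^2 - a + n^2*(7*a - 7) + n*(8*a^2 + 7*a - 15) - 2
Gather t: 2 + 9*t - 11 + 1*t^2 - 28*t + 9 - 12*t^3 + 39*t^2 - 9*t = -12*t^3 + 40*t^2 - 28*t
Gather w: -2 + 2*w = 2*w - 2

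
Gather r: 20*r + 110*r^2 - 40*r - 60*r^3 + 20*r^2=-60*r^3 + 130*r^2 - 20*r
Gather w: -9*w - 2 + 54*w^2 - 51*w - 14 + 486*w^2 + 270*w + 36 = 540*w^2 + 210*w + 20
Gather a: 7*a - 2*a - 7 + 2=5*a - 5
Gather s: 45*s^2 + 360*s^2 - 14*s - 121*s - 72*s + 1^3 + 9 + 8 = 405*s^2 - 207*s + 18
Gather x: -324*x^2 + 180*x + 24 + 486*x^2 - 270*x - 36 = 162*x^2 - 90*x - 12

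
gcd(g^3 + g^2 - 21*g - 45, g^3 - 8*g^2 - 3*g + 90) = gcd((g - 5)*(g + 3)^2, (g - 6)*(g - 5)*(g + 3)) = g^2 - 2*g - 15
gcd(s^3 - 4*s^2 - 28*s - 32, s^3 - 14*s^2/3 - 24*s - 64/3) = s^2 - 6*s - 16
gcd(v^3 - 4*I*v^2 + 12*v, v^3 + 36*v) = v^2 - 6*I*v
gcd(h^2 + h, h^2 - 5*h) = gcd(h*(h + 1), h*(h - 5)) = h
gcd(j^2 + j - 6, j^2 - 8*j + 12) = j - 2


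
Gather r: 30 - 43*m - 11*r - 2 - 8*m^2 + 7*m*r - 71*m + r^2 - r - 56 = -8*m^2 - 114*m + r^2 + r*(7*m - 12) - 28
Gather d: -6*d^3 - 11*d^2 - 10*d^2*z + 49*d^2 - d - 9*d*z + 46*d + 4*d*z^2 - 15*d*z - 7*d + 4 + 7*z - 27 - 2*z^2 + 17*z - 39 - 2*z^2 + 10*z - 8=-6*d^3 + d^2*(38 - 10*z) + d*(4*z^2 - 24*z + 38) - 4*z^2 + 34*z - 70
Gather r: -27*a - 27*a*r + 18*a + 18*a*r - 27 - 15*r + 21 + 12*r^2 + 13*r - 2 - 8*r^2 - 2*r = -9*a + 4*r^2 + r*(-9*a - 4) - 8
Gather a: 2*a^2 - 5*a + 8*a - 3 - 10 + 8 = 2*a^2 + 3*a - 5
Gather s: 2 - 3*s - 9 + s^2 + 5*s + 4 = s^2 + 2*s - 3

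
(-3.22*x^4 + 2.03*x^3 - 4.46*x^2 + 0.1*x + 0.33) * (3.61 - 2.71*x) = 8.7262*x^5 - 17.1255*x^4 + 19.4149*x^3 - 16.3716*x^2 - 0.5333*x + 1.1913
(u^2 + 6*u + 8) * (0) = 0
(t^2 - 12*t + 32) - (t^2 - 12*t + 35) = -3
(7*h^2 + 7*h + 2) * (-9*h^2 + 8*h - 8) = -63*h^4 - 7*h^3 - 18*h^2 - 40*h - 16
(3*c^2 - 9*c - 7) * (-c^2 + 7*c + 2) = -3*c^4 + 30*c^3 - 50*c^2 - 67*c - 14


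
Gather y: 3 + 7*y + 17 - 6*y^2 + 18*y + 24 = -6*y^2 + 25*y + 44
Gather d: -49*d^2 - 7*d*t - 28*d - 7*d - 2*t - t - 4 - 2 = -49*d^2 + d*(-7*t - 35) - 3*t - 6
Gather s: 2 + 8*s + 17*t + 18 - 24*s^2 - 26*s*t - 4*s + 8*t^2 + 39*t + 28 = -24*s^2 + s*(4 - 26*t) + 8*t^2 + 56*t + 48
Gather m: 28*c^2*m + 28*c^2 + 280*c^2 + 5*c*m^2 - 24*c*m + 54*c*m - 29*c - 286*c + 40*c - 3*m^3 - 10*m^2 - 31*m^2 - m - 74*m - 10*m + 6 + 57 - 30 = 308*c^2 - 275*c - 3*m^3 + m^2*(5*c - 41) + m*(28*c^2 + 30*c - 85) + 33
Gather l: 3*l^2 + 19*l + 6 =3*l^2 + 19*l + 6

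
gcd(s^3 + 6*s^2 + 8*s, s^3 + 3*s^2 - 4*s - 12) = s + 2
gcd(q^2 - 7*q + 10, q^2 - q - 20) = q - 5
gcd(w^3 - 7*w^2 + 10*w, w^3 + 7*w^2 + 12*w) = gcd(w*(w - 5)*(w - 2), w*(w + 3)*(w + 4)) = w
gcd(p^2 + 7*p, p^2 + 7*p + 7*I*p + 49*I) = p + 7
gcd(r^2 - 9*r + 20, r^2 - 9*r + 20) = r^2 - 9*r + 20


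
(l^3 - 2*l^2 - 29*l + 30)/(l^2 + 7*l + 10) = (l^2 - 7*l + 6)/(l + 2)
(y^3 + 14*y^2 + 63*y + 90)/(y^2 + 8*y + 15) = y + 6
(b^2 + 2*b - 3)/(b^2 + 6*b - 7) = (b + 3)/(b + 7)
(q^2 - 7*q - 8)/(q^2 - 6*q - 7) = (q - 8)/(q - 7)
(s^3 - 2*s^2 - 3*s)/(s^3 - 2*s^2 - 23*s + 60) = s*(s + 1)/(s^2 + s - 20)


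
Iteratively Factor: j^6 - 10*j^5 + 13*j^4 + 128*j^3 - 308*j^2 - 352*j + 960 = (j + 3)*(j^5 - 13*j^4 + 52*j^3 - 28*j^2 - 224*j + 320) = (j - 4)*(j + 3)*(j^4 - 9*j^3 + 16*j^2 + 36*j - 80) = (j - 4)^2*(j + 3)*(j^3 - 5*j^2 - 4*j + 20) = (j - 4)^2*(j + 2)*(j + 3)*(j^2 - 7*j + 10) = (j - 5)*(j - 4)^2*(j + 2)*(j + 3)*(j - 2)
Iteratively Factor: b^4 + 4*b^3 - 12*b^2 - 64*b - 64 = (b + 2)*(b^3 + 2*b^2 - 16*b - 32) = (b - 4)*(b + 2)*(b^2 + 6*b + 8) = (b - 4)*(b + 2)^2*(b + 4)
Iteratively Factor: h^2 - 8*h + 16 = (h - 4)*(h - 4)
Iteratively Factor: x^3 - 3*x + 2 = (x + 2)*(x^2 - 2*x + 1) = (x - 1)*(x + 2)*(x - 1)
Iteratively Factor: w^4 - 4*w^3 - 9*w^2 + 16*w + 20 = (w + 2)*(w^3 - 6*w^2 + 3*w + 10) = (w + 1)*(w + 2)*(w^2 - 7*w + 10) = (w - 5)*(w + 1)*(w + 2)*(w - 2)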